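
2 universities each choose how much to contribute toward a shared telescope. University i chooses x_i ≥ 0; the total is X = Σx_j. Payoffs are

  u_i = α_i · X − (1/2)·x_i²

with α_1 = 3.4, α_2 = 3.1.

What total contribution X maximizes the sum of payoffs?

13

Planner FOC: ∂(Σu_j)/∂x_i = (Σα_j) − x_i = 0, so x_i^SO = Σα_j = 6.5 for every i; X^SO = 13.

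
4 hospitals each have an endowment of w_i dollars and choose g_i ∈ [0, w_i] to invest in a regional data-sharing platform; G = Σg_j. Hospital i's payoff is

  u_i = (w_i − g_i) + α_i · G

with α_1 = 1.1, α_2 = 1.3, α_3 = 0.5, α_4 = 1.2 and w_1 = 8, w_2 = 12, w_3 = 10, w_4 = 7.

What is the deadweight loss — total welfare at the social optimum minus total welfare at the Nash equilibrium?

31

∂u_i/∂g_i = α_i − 1, so hospital i contributes w_i if α_i > 1, else 0.
α_i > 1 for i ∈ {1, 2, 4}; NE contributions (8, 12, 0, 7), G = 27.
W^NE = Σw_i − G^NE + (Σα_i)·G^NE = 37 + 3.1·27 = 120.7.
Planner: ∂(Σu_j)/∂g_i = Σα_j − 1 = 3.1 > 0, so everyone contributes w_i; G^SO = 37, W^SO = 37 + 3.1·37 = 151.7.
Deadweight loss = 31.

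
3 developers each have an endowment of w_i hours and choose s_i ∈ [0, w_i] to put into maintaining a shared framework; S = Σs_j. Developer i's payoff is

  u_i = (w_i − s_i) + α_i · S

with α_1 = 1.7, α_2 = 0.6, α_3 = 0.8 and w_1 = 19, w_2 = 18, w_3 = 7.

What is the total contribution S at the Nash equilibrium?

∂u_i/∂s_i = α_i − 1, so developer i contributes w_i if α_i > 1, else 0.
α_i > 1 for i ∈ {1}; NE contributions (19, 0, 0), S = 19.

19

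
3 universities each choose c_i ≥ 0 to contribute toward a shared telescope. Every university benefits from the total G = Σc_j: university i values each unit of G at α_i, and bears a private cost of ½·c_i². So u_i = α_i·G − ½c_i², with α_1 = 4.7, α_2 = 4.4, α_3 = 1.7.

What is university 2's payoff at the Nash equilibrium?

37.84

University i's FOC: ∂u_i/∂c_i = α_i − c_i = 0, so c_i* = α_i.
NE contributions = (4.7, 4.4, 1.7); G = 10.8.
u_2 = α_2·G − ½·(c_2)² = 4.4·10.8 − ½·4.4² = 37.84.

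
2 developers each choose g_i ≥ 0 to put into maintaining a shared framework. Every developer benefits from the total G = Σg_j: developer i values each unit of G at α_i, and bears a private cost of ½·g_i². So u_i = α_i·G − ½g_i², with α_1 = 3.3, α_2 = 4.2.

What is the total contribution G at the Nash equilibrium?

Developer i's FOC: ∂u_i/∂g_i = α_i − g_i = 0, so g_i* = α_i.
NE contributions = (3.3, 4.2); G = 7.5.

7.5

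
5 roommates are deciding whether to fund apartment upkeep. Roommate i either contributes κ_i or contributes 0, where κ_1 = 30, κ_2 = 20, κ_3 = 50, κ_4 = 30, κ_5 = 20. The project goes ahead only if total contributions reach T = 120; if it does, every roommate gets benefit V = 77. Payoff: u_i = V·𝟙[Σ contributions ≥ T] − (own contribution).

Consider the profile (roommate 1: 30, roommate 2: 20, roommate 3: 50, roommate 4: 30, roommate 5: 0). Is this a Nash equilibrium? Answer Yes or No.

Total = 130 ≥ 120: provided.
Roommate 1 (pledges 30, payoff 47): dropping to 0 → total 100, payoff 0. No gain.
Roommate 2 (pledges 20, payoff 57): dropping to 0 → total 110, payoff 0. No gain.
Roommate 3 (pledges 50, payoff 27): dropping to 0 → total 80, payoff 0. No gain.
Roommate 4 (pledges 30, payoff 47): dropping to 0 → total 100, payoff 0. No gain.
Roommate 5 (pledges 0, payoff 77): pledging 20 → total 150, payoff 57. No gain.

Yes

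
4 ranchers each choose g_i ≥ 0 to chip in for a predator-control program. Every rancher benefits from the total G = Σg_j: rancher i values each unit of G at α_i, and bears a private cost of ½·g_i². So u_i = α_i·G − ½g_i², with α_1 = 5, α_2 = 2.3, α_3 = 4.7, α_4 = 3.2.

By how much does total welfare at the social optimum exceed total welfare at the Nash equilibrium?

Rancher i's FOC: ∂u_i/∂g_i = α_i − g_i = 0, so g_i* = α_i.
NE contributions = (5, 2.3, 4.7, 3.2); G = 15.2.
W^NE = (Σα)·G − ½Σα_i² = 15.2² − ½·62.62 = 199.73.
Planner sets g_i = Σα_j = 15.2 for every i, so G^SO = 4·15.2 = 60.8.
W^SO = (Σα)·G^SO − ½·4·(Σα)² = (4/2)·15.2² = 462.08.
Deadweight loss = W^SO − W^NE = 262.35.

262.35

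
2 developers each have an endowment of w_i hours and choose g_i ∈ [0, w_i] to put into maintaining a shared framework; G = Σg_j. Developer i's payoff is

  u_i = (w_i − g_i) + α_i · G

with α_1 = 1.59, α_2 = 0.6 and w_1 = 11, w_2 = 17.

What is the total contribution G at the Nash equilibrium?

∂u_i/∂g_i = α_i − 1, so developer i contributes w_i if α_i > 1, else 0.
α_i > 1 for i ∈ {1}; NE contributions (11, 0), G = 11.

11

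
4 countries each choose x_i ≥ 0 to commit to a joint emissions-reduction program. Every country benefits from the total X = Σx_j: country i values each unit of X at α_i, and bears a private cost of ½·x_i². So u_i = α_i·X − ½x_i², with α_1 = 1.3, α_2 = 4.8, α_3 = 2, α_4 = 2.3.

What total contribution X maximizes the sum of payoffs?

41.6

Planner FOC: ∂(Σu_j)/∂x_i = (Σα_j) − x_i = 0, so x_i^SO = Σα_j = 10.4 for every i; X^SO = 41.6.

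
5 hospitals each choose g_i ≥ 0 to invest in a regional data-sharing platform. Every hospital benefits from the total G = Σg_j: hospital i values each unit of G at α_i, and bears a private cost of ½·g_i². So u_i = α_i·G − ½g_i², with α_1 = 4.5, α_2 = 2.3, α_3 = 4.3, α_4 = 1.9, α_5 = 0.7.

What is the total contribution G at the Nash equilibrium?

13.7

Hospital i's FOC: ∂u_i/∂g_i = α_i − g_i = 0, so g_i* = α_i.
NE contributions = (4.5, 2.3, 4.3, 1.9, 0.7); G = 13.7.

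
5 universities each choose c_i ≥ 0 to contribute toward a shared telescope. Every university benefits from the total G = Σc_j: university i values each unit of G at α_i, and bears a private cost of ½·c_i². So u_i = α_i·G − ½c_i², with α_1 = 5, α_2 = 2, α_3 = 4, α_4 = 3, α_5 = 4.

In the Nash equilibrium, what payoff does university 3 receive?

64

University i's FOC: ∂u_i/∂c_i = α_i − c_i = 0, so c_i* = α_i.
NE contributions = (5, 2, 4, 3, 4); G = 18.
u_3 = α_3·G − ½·(c_3)² = 4·18 − ½·4² = 64.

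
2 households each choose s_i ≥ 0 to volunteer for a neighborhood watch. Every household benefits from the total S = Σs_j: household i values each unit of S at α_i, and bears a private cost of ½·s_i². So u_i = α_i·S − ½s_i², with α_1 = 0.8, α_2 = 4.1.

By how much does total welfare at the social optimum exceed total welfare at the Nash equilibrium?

8.725

Household i's FOC: ∂u_i/∂s_i = α_i − s_i = 0, so s_i* = α_i.
NE contributions = (0.8, 4.1); S = 4.9.
W^NE = (Σα)·S − ½Σα_i² = 4.9² − ½·17.45 = 15.285.
Planner sets s_i = Σα_j = 4.9 for every i, so S^SO = 2·4.9 = 9.8.
W^SO = (Σα)·S^SO − ½·2·(Σα)² = (2/2)·4.9² = 24.01.
Deadweight loss = W^SO − W^NE = 8.725.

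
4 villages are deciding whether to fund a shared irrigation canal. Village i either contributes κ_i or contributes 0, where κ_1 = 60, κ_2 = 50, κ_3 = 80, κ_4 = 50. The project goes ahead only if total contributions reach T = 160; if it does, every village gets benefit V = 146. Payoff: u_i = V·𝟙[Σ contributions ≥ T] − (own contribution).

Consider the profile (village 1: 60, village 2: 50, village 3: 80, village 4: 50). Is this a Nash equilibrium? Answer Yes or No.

No

Total = 240 ≥ 160: provided.
Village 1 (pledges 60, payoff 86): dropping to 0 → total 180, payoff 146. Profitable deviation.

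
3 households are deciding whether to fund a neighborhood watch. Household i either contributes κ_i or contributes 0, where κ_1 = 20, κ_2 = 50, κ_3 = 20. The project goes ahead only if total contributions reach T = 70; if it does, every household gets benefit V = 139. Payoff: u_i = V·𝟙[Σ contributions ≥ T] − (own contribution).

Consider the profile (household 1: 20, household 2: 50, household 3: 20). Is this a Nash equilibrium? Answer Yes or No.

Total = 90 ≥ 70: provided.
Household 1 (pledges 20, payoff 119): dropping to 0 → total 70, payoff 139. Profitable deviation.

No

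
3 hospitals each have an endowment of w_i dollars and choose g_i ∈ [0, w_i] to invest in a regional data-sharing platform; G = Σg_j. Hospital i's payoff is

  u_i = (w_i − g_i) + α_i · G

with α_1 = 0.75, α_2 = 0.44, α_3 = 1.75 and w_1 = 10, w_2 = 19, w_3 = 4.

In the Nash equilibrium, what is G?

∂u_i/∂g_i = α_i − 1, so hospital i contributes w_i if α_i > 1, else 0.
α_i > 1 for i ∈ {3}; NE contributions (0, 0, 4), G = 4.

4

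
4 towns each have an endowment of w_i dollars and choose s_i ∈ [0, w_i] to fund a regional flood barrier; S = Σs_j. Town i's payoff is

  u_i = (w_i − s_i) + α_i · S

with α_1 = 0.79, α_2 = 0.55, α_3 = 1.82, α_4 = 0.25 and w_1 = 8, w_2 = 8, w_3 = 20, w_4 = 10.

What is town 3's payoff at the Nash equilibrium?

∂u_i/∂s_i = α_i − 1, so town i contributes w_i if α_i > 1, else 0.
α_i > 1 for i ∈ {3}; NE contributions (0, 0, 20, 0), S = 20.
u_3 = (20 − 20) + 1.82·20 = 36.4.

36.4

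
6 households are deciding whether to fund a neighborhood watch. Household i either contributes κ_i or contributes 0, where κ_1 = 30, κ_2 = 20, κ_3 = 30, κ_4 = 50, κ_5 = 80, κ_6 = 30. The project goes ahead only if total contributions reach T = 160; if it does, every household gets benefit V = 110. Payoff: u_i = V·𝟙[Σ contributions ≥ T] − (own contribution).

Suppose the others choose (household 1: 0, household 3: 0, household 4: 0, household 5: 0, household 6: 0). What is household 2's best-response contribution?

Others' total = 0. Even contributing 20 gives 20 < 160: no benefit either way.
Best response: 0.

0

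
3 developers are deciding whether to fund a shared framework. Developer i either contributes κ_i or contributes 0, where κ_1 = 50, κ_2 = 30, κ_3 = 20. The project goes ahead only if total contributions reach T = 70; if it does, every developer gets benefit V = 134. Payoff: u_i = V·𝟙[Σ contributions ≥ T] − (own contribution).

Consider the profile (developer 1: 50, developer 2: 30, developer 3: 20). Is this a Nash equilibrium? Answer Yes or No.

No

Total = 100 ≥ 70: provided.
Developer 1 (pledges 50, payoff 84): dropping to 0 → total 50, payoff 0. No gain.
Developer 2 (pledges 30, payoff 104): dropping to 0 → total 70, payoff 134. Profitable deviation.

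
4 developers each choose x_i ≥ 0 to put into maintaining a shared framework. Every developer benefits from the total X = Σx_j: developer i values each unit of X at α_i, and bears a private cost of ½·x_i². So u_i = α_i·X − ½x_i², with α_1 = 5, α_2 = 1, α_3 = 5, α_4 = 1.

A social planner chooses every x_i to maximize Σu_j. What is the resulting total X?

48

Planner FOC: ∂(Σu_j)/∂x_i = (Σα_j) − x_i = 0, so x_i^SO = Σα_j = 12 for every i; X^SO = 48.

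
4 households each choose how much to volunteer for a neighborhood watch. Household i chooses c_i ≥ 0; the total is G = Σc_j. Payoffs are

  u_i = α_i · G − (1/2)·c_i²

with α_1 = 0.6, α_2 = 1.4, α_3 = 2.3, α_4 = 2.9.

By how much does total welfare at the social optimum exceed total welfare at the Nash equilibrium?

Household i's FOC: ∂u_i/∂c_i = α_i − c_i = 0, so c_i* = α_i.
NE contributions = (0.6, 1.4, 2.3, 2.9); G = 7.2.
W^NE = (Σα)·G − ½Σα_i² = 7.2² − ½·16.02 = 43.83.
Planner sets c_i = Σα_j = 7.2 for every i, so G^SO = 4·7.2 = 28.8.
W^SO = (Σα)·G^SO − ½·4·(Σα)² = (4/2)·7.2² = 103.68.
Deadweight loss = W^SO − W^NE = 59.85.

59.85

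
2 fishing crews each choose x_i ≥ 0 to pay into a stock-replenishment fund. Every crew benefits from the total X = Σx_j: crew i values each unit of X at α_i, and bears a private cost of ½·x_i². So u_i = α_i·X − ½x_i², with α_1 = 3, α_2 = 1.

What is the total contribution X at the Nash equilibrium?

4

Crew i's FOC: ∂u_i/∂x_i = α_i − x_i = 0, so x_i* = α_i.
NE contributions = (3, 1); X = 4.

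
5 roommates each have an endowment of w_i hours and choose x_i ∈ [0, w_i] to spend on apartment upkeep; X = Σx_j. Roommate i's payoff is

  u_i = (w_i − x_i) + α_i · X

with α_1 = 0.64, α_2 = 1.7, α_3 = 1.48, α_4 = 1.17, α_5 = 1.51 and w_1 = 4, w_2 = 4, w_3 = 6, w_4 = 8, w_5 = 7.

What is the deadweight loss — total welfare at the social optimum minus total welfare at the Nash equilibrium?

∂u_i/∂x_i = α_i − 1, so roommate i contributes w_i if α_i > 1, else 0.
α_i > 1 for i ∈ {2, 3, 4, 5}; NE contributions (0, 4, 6, 8, 7), X = 25.
W^NE = Σw_i − X^NE + (Σα_i)·X^NE = 29 + 5.5·25 = 166.5.
Planner: ∂(Σu_j)/∂x_i = Σα_j − 1 = 5.5 > 0, so everyone contributes w_i; X^SO = 29, W^SO = 29 + 5.5·29 = 188.5.
Deadweight loss = 22.

22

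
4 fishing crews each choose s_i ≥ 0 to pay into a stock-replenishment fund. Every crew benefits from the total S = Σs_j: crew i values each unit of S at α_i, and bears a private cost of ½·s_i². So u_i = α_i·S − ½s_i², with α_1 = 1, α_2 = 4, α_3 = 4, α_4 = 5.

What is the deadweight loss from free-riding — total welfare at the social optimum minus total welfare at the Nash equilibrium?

Crew i's FOC: ∂u_i/∂s_i = α_i − s_i = 0, so s_i* = α_i.
NE contributions = (1, 4, 4, 5); S = 14.
W^NE = (Σα)·S − ½Σα_i² = 14² − ½·58 = 167.
Planner sets s_i = Σα_j = 14 for every i, so S^SO = 4·14 = 56.
W^SO = (Σα)·S^SO − ½·4·(Σα)² = (4/2)·14² = 392.
Deadweight loss = W^SO − W^NE = 225.

225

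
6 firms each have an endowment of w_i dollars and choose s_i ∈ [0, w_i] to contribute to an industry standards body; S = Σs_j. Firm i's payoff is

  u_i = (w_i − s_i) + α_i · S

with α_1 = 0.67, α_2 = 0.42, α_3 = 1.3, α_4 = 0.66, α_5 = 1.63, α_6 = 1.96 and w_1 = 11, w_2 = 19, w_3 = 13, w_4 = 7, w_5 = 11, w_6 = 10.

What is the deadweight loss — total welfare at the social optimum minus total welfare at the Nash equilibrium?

208.68

∂u_i/∂s_i = α_i − 1, so firm i contributes w_i if α_i > 1, else 0.
α_i > 1 for i ∈ {3, 5, 6}; NE contributions (0, 0, 13, 0, 11, 10), S = 34.
W^NE = Σw_i − S^NE + (Σα_i)·S^NE = 71 + 5.64·34 = 262.76.
Planner: ∂(Σu_j)/∂s_i = Σα_j − 1 = 5.64 > 0, so everyone contributes w_i; S^SO = 71, W^SO = 71 + 5.64·71 = 471.44.
Deadweight loss = 208.68.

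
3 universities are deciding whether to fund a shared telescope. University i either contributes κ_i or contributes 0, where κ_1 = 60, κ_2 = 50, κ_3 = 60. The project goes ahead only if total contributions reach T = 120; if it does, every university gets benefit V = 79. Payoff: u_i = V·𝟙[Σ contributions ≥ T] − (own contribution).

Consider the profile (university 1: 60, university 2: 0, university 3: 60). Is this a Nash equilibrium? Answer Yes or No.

Yes

Total = 120 ≥ 120: provided.
University 1 (pledges 60, payoff 19): dropping to 0 → total 60, payoff 0. No gain.
University 2 (pledges 0, payoff 79): pledging 50 → total 170, payoff 29. No gain.
University 3 (pledges 60, payoff 19): dropping to 0 → total 60, payoff 0. No gain.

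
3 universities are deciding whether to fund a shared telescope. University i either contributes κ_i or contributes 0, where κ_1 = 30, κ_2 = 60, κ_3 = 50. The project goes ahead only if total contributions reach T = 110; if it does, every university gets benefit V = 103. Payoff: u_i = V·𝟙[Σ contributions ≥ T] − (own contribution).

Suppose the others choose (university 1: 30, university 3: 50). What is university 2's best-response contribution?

60

Others' total = 80. Contributing 60 brings total to 140 ≥ 110: gain V − κ_2 = 43.
Best response: 60.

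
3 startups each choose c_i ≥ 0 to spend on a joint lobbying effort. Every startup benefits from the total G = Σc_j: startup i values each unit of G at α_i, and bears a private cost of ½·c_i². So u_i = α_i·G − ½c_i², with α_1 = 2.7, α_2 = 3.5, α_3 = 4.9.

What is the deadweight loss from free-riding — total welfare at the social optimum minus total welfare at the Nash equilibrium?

Startup i's FOC: ∂u_i/∂c_i = α_i − c_i = 0, so c_i* = α_i.
NE contributions = (2.7, 3.5, 4.9); G = 11.1.
W^NE = (Σα)·G − ½Σα_i² = 11.1² − ½·43.55 = 101.435.
Planner sets c_i = Σα_j = 11.1 for every i, so G^SO = 3·11.1 = 33.3.
W^SO = (Σα)·G^SO − ½·3·(Σα)² = (3/2)·11.1² = 184.815.
Deadweight loss = W^SO − W^NE = 83.38.

83.38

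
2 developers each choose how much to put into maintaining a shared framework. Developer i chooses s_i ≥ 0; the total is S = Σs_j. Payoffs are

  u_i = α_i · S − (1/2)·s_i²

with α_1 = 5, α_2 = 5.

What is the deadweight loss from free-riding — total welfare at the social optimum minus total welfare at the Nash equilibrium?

25

Developer i's FOC: ∂u_i/∂s_i = α_i − s_i = 0, so s_i* = α_i.
NE contributions = (5, 5); S = 10.
W^NE = (Σα)·S − ½Σα_i² = 10² − ½·50 = 75.
Planner sets s_i = Σα_j = 10 for every i, so S^SO = 2·10 = 20.
W^SO = (Σα)·S^SO − ½·2·(Σα)² = (2/2)·10² = 100.
Deadweight loss = W^SO − W^NE = 25.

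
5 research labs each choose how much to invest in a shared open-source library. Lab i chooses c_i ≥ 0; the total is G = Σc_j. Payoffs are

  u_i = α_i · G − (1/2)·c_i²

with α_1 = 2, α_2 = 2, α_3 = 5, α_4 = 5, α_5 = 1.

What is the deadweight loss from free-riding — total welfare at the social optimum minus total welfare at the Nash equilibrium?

367

Lab i's FOC: ∂u_i/∂c_i = α_i − c_i = 0, so c_i* = α_i.
NE contributions = (2, 2, 5, 5, 1); G = 15.
W^NE = (Σα)·G − ½Σα_i² = 15² − ½·59 = 195.5.
Planner sets c_i = Σα_j = 15 for every i, so G^SO = 5·15 = 75.
W^SO = (Σα)·G^SO − ½·5·(Σα)² = (5/2)·15² = 562.5.
Deadweight loss = W^SO − W^NE = 367.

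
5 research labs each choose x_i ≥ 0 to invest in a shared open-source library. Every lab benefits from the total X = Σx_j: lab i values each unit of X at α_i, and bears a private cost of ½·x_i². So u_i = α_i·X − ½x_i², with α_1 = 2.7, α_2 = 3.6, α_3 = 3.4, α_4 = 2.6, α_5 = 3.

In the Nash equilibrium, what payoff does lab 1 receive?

Lab i's FOC: ∂u_i/∂x_i = α_i − x_i = 0, so x_i* = α_i.
NE contributions = (2.7, 3.6, 3.4, 2.6, 3); X = 15.3.
u_1 = α_1·X − ½·(x_1)² = 2.7·15.3 − ½·2.7² = 37.665.

37.665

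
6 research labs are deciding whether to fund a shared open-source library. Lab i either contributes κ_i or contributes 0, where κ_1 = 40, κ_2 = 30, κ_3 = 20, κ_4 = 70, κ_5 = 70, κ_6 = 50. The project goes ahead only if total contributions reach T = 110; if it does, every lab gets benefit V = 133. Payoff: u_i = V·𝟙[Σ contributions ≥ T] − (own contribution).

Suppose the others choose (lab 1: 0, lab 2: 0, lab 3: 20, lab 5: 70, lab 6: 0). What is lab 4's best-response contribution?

Others' total = 90. Contributing 70 brings total to 160 ≥ 110: gain V − κ_4 = 63.
Best response: 70.

70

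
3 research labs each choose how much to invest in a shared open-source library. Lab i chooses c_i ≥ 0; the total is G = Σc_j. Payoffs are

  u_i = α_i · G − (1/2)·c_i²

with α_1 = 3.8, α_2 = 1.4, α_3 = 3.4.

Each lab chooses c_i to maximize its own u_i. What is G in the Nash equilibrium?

Lab i's FOC: ∂u_i/∂c_i = α_i − c_i = 0, so c_i* = α_i.
NE contributions = (3.8, 1.4, 3.4); G = 8.6.

8.6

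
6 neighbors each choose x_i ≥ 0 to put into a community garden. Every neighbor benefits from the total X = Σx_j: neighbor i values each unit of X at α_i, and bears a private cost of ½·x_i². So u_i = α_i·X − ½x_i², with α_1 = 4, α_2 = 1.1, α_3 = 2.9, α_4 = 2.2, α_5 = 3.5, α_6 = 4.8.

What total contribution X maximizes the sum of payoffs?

Planner FOC: ∂(Σu_j)/∂x_i = (Σα_j) − x_i = 0, so x_i^SO = Σα_j = 18.5 for every i; X^SO = 111.

111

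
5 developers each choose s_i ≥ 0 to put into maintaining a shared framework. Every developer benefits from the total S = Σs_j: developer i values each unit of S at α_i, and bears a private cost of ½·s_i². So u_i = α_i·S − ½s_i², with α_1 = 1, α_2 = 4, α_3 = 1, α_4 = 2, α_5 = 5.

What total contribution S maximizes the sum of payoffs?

65

Planner FOC: ∂(Σu_j)/∂s_i = (Σα_j) − s_i = 0, so s_i^SO = Σα_j = 13 for every i; S^SO = 65.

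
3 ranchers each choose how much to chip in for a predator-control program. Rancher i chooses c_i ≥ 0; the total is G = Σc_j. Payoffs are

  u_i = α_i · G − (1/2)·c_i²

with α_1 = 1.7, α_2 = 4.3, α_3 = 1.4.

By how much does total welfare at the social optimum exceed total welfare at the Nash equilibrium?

39.05

Rancher i's FOC: ∂u_i/∂c_i = α_i − c_i = 0, so c_i* = α_i.
NE contributions = (1.7, 4.3, 1.4); G = 7.4.
W^NE = (Σα)·G − ½Σα_i² = 7.4² − ½·23.34 = 43.09.
Planner sets c_i = Σα_j = 7.4 for every i, so G^SO = 3·7.4 = 22.2.
W^SO = (Σα)·G^SO − ½·3·(Σα)² = (3/2)·7.4² = 82.14.
Deadweight loss = W^SO − W^NE = 39.05.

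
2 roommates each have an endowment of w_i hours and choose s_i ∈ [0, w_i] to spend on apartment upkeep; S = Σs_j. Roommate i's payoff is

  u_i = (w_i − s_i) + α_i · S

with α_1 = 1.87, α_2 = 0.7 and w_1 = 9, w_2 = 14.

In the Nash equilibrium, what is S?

9

∂u_i/∂s_i = α_i − 1, so roommate i contributes w_i if α_i > 1, else 0.
α_i > 1 for i ∈ {1}; NE contributions (9, 0), S = 9.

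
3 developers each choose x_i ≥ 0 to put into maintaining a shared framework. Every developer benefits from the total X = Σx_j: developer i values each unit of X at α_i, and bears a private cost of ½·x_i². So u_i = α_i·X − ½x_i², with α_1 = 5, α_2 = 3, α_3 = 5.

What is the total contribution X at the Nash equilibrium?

13

Developer i's FOC: ∂u_i/∂x_i = α_i − x_i = 0, so x_i* = α_i.
NE contributions = (5, 3, 5); X = 13.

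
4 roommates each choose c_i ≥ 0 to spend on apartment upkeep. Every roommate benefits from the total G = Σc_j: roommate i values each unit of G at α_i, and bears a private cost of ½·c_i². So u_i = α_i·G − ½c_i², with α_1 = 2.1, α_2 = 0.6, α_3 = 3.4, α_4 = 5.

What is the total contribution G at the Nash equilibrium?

Roommate i's FOC: ∂u_i/∂c_i = α_i − c_i = 0, so c_i* = α_i.
NE contributions = (2.1, 0.6, 3.4, 5); G = 11.1.

11.1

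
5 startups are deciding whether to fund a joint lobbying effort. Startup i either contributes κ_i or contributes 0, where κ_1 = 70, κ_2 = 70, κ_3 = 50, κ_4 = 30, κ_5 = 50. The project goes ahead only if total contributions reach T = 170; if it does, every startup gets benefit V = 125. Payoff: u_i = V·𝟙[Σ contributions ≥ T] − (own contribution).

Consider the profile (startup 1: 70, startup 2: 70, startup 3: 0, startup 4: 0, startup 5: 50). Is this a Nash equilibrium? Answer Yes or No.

Yes

Total = 190 ≥ 170: provided.
Startup 1 (pledges 70, payoff 55): dropping to 0 → total 120, payoff 0. No gain.
Startup 2 (pledges 70, payoff 55): dropping to 0 → total 120, payoff 0. No gain.
Startup 3 (pledges 0, payoff 125): pledging 50 → total 240, payoff 75. No gain.
Startup 4 (pledges 0, payoff 125): pledging 30 → total 220, payoff 95. No gain.
Startup 5 (pledges 50, payoff 75): dropping to 0 → total 140, payoff 0. No gain.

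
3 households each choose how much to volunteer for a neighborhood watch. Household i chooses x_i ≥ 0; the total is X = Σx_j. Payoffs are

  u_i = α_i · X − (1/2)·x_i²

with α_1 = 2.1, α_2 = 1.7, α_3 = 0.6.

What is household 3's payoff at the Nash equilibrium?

2.46

Household i's FOC: ∂u_i/∂x_i = α_i − x_i = 0, so x_i* = α_i.
NE contributions = (2.1, 1.7, 0.6); X = 4.4.
u_3 = α_3·X − ½·(x_3)² = 0.6·4.4 − ½·0.6² = 2.46.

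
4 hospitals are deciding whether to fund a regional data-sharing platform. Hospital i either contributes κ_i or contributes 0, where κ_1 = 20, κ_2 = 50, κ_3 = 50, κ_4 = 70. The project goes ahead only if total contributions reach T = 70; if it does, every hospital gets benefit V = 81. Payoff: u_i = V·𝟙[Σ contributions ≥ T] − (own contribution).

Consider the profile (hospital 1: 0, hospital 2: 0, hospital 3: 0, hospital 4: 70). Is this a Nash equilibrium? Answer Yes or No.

Total = 70 ≥ 70: provided.
Hospital 1 (pledges 0, payoff 81): pledging 20 → total 90, payoff 61. No gain.
Hospital 2 (pledges 0, payoff 81): pledging 50 → total 120, payoff 31. No gain.
Hospital 3 (pledges 0, payoff 81): pledging 50 → total 120, payoff 31. No gain.
Hospital 4 (pledges 70, payoff 11): dropping to 0 → total 0, payoff 0. No gain.

Yes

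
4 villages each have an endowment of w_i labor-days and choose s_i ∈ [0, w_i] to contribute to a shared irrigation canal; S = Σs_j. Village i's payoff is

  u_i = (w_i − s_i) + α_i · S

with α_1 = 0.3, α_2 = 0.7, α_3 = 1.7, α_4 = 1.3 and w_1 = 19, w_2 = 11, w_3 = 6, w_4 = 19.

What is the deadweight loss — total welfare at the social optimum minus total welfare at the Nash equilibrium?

90

∂u_i/∂s_i = α_i − 1, so village i contributes w_i if α_i > 1, else 0.
α_i > 1 for i ∈ {3, 4}; NE contributions (0, 0, 6, 19), S = 25.
W^NE = Σw_i − S^NE + (Σα_i)·S^NE = 55 + 3·25 = 130.
Planner: ∂(Σu_j)/∂s_i = Σα_j − 1 = 3 > 0, so everyone contributes w_i; S^SO = 55, W^SO = 55 + 3·55 = 220.
Deadweight loss = 90.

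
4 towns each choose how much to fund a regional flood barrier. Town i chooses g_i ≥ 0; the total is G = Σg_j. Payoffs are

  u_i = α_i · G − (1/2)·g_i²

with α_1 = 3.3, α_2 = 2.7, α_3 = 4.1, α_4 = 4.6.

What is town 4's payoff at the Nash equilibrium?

57.04

Town i's FOC: ∂u_i/∂g_i = α_i − g_i = 0, so g_i* = α_i.
NE contributions = (3.3, 2.7, 4.1, 4.6); G = 14.7.
u_4 = α_4·G − ½·(g_4)² = 4.6·14.7 − ½·4.6² = 57.04.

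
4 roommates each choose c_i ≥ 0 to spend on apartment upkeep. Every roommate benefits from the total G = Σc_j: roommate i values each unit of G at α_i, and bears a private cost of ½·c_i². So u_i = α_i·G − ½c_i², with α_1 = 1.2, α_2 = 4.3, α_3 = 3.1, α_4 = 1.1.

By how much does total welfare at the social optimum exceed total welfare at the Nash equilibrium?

109.465

Roommate i's FOC: ∂u_i/∂c_i = α_i − c_i = 0, so c_i* = α_i.
NE contributions = (1.2, 4.3, 3.1, 1.1); G = 9.7.
W^NE = (Σα)·G − ½Σα_i² = 9.7² − ½·30.75 = 78.715.
Planner sets c_i = Σα_j = 9.7 for every i, so G^SO = 4·9.7 = 38.8.
W^SO = (Σα)·G^SO − ½·4·(Σα)² = (4/2)·9.7² = 188.18.
Deadweight loss = W^SO − W^NE = 109.465.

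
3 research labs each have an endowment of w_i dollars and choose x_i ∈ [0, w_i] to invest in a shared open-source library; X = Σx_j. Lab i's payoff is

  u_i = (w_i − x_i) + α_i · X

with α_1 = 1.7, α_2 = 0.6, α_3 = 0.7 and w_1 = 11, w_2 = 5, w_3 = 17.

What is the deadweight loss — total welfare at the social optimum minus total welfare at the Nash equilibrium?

44

∂u_i/∂x_i = α_i − 1, so lab i contributes w_i if α_i > 1, else 0.
α_i > 1 for i ∈ {1}; NE contributions (11, 0, 0), X = 11.
W^NE = Σw_i − X^NE + (Σα_i)·X^NE = 33 + 2·11 = 55.
Planner: ∂(Σu_j)/∂x_i = Σα_j − 1 = 2 > 0, so everyone contributes w_i; X^SO = 33, W^SO = 33 + 2·33 = 99.
Deadweight loss = 44.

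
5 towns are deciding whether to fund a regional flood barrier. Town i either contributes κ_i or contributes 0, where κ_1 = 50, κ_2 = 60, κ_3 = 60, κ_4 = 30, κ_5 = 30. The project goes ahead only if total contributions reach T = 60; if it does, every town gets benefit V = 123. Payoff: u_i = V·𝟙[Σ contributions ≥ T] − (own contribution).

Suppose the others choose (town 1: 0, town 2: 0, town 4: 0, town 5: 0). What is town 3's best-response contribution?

Others' total = 0. Contributing 60 brings total to 60 ≥ 60: gain V − κ_3 = 63.
Best response: 60.

60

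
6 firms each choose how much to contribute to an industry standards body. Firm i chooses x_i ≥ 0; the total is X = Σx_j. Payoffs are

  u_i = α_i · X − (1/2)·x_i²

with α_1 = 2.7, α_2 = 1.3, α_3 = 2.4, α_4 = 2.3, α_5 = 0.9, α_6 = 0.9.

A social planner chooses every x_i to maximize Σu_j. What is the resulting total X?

63

Planner FOC: ∂(Σu_j)/∂x_i = (Σα_j) − x_i = 0, so x_i^SO = Σα_j = 10.5 for every i; X^SO = 63.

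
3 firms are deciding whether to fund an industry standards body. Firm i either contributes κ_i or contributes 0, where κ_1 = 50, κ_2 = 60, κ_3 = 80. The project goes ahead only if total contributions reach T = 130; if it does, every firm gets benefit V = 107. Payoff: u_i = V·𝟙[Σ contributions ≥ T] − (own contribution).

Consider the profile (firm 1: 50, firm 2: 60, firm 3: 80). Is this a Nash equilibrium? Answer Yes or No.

Total = 190 ≥ 130: provided.
Firm 1 (pledges 50, payoff 57): dropping to 0 → total 140, payoff 107. Profitable deviation.

No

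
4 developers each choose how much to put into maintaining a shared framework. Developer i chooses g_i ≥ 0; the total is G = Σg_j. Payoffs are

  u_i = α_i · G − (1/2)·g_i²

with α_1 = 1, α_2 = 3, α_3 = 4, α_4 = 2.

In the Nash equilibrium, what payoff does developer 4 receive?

18

Developer i's FOC: ∂u_i/∂g_i = α_i − g_i = 0, so g_i* = α_i.
NE contributions = (1, 3, 4, 2); G = 10.
u_4 = α_4·G − ½·(g_4)² = 2·10 − ½·2² = 18.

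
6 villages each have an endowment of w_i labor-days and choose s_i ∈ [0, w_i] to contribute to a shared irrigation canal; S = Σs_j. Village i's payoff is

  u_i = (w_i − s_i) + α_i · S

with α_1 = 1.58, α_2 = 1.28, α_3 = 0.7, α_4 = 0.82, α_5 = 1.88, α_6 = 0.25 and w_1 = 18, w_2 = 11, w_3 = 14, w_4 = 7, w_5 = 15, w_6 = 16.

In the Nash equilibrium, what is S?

44

∂u_i/∂s_i = α_i − 1, so village i contributes w_i if α_i > 1, else 0.
α_i > 1 for i ∈ {1, 2, 5}; NE contributions (18, 11, 0, 0, 15, 0), S = 44.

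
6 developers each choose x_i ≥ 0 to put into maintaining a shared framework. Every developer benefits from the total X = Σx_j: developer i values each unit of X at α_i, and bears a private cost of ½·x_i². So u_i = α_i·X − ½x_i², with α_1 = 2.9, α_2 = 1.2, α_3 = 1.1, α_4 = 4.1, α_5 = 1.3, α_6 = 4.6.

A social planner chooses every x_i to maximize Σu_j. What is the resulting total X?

91.2

Planner FOC: ∂(Σu_j)/∂x_i = (Σα_j) − x_i = 0, so x_i^SO = Σα_j = 15.2 for every i; X^SO = 91.2.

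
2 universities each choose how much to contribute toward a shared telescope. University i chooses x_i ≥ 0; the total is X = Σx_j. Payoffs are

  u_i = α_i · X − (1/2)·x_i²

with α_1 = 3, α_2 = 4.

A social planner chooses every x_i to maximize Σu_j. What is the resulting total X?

Planner FOC: ∂(Σu_j)/∂x_i = (Σα_j) − x_i = 0, so x_i^SO = Σα_j = 7 for every i; X^SO = 14.

14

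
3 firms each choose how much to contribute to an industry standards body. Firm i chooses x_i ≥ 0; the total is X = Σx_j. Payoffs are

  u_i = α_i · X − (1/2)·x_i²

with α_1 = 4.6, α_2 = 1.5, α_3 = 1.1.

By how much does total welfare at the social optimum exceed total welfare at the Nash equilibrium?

38.23

Firm i's FOC: ∂u_i/∂x_i = α_i − x_i = 0, so x_i* = α_i.
NE contributions = (4.6, 1.5, 1.1); X = 7.2.
W^NE = (Σα)·X − ½Σα_i² = 7.2² − ½·24.62 = 39.53.
Planner sets x_i = Σα_j = 7.2 for every i, so X^SO = 3·7.2 = 21.6.
W^SO = (Σα)·X^SO − ½·3·(Σα)² = (3/2)·7.2² = 77.76.
Deadweight loss = W^SO − W^NE = 38.23.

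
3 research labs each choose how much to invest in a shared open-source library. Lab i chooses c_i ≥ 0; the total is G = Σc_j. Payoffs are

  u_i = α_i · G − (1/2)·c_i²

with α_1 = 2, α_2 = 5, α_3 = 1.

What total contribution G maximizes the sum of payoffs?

24

Planner FOC: ∂(Σu_j)/∂c_i = (Σα_j) − c_i = 0, so c_i^SO = Σα_j = 8 for every i; G^SO = 24.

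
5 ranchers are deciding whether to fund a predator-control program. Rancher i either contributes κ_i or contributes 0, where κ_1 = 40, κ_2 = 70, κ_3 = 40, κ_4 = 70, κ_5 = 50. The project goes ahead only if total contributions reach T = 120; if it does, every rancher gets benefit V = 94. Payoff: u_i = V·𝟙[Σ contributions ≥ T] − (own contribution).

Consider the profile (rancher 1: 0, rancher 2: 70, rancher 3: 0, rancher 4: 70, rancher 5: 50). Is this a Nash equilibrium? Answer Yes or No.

Total = 190 ≥ 120: provided.
Rancher 1 (pledges 0, payoff 94): pledging 40 → total 230, payoff 54. No gain.
Rancher 2 (pledges 70, payoff 24): dropping to 0 → total 120, payoff 94. Profitable deviation.

No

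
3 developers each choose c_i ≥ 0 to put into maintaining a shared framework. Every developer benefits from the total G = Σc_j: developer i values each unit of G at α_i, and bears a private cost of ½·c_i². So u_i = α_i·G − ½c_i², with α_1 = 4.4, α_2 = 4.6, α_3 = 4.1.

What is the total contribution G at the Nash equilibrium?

Developer i's FOC: ∂u_i/∂c_i = α_i − c_i = 0, so c_i* = α_i.
NE contributions = (4.4, 4.6, 4.1); G = 13.1.

13.1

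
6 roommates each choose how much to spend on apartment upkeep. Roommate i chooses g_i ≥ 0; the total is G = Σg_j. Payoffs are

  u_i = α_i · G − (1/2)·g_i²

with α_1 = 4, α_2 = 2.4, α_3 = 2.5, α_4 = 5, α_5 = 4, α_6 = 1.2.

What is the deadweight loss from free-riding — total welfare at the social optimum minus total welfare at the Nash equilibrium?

764.845

Roommate i's FOC: ∂u_i/∂g_i = α_i − g_i = 0, so g_i* = α_i.
NE contributions = (4, 2.4, 2.5, 5, 4, 1.2); G = 19.1.
W^NE = (Σα)·G − ½Σα_i² = 19.1² − ½·70.45 = 329.585.
Planner sets g_i = Σα_j = 19.1 for every i, so G^SO = 6·19.1 = 114.6.
W^SO = (Σα)·G^SO − ½·6·(Σα)² = (6/2)·19.1² = 1094.43.
Deadweight loss = W^SO − W^NE = 764.845.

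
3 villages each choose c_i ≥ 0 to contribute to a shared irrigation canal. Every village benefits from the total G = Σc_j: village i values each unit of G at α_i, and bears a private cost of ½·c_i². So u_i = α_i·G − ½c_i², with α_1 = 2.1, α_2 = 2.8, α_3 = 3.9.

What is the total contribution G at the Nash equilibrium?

Village i's FOC: ∂u_i/∂c_i = α_i − c_i = 0, so c_i* = α_i.
NE contributions = (2.1, 2.8, 3.9); G = 8.8.

8.8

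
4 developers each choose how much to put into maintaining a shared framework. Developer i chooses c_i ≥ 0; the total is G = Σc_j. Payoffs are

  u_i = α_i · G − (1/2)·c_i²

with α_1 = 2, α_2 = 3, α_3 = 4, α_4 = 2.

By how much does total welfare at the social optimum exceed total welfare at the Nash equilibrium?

137.5

Developer i's FOC: ∂u_i/∂c_i = α_i − c_i = 0, so c_i* = α_i.
NE contributions = (2, 3, 4, 2); G = 11.
W^NE = (Σα)·G − ½Σα_i² = 11² − ½·33 = 104.5.
Planner sets c_i = Σα_j = 11 for every i, so G^SO = 4·11 = 44.
W^SO = (Σα)·G^SO − ½·4·(Σα)² = (4/2)·11² = 242.
Deadweight loss = W^SO − W^NE = 137.5.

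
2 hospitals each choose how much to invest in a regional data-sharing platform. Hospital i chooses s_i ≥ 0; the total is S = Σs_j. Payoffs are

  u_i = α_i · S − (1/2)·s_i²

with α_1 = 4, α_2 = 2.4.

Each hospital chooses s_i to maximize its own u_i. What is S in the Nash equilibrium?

Hospital i's FOC: ∂u_i/∂s_i = α_i − s_i = 0, so s_i* = α_i.
NE contributions = (4, 2.4); S = 6.4.

6.4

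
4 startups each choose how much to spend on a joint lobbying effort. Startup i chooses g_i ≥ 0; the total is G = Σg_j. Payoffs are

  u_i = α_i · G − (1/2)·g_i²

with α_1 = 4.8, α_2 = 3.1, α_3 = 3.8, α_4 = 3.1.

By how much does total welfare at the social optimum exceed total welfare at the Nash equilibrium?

Startup i's FOC: ∂u_i/∂g_i = α_i − g_i = 0, so g_i* = α_i.
NE contributions = (4.8, 3.1, 3.8, 3.1); G = 14.8.
W^NE = (Σα)·G − ½Σα_i² = 14.8² − ½·56.7 = 190.69.
Planner sets g_i = Σα_j = 14.8 for every i, so G^SO = 4·14.8 = 59.2.
W^SO = (Σα)·G^SO − ½·4·(Σα)² = (4/2)·14.8² = 438.08.
Deadweight loss = W^SO − W^NE = 247.39.

247.39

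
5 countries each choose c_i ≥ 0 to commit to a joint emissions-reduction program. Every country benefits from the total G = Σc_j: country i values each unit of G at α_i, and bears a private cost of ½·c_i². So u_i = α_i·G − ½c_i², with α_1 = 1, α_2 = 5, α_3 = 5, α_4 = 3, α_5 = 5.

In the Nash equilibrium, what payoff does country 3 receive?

Country i's FOC: ∂u_i/∂c_i = α_i − c_i = 0, so c_i* = α_i.
NE contributions = (1, 5, 5, 3, 5); G = 19.
u_3 = α_3·G − ½·(c_3)² = 5·19 − ½·5² = 82.5.

82.5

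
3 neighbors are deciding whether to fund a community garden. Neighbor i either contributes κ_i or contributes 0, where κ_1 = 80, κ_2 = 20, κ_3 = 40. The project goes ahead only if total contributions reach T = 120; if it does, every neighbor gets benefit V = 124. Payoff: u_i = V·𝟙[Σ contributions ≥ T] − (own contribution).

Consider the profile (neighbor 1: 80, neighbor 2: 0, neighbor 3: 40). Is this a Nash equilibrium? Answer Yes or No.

Total = 120 ≥ 120: provided.
Neighbor 1 (pledges 80, payoff 44): dropping to 0 → total 40, payoff 0. No gain.
Neighbor 2 (pledges 0, payoff 124): pledging 20 → total 140, payoff 104. No gain.
Neighbor 3 (pledges 40, payoff 84): dropping to 0 → total 80, payoff 0. No gain.

Yes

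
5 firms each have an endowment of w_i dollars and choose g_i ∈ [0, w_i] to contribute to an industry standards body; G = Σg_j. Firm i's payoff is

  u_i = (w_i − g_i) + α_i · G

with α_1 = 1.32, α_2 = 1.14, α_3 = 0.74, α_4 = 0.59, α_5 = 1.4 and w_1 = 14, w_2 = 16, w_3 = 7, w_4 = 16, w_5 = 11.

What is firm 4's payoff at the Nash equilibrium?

40.19

∂u_i/∂g_i = α_i − 1, so firm i contributes w_i if α_i > 1, else 0.
α_i > 1 for i ∈ {1, 2, 5}; NE contributions (14, 16, 0, 0, 11), G = 41.
u_4 = (16 − 0) + 0.59·41 = 40.19.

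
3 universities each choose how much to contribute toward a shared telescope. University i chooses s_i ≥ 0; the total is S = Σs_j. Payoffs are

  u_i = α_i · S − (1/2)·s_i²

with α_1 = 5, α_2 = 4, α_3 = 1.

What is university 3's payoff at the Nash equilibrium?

University i's FOC: ∂u_i/∂s_i = α_i − s_i = 0, so s_i* = α_i.
NE contributions = (5, 4, 1); S = 10.
u_3 = α_3·S − ½·(s_3)² = 1·10 − ½·1² = 9.5.

9.5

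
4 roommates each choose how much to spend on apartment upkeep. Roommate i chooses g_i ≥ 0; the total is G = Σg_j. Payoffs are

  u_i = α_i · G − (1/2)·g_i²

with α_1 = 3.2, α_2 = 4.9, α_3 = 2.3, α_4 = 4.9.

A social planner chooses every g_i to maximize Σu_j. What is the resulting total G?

Planner FOC: ∂(Σu_j)/∂g_i = (Σα_j) − g_i = 0, so g_i^SO = Σα_j = 15.3 for every i; G^SO = 61.2.

61.2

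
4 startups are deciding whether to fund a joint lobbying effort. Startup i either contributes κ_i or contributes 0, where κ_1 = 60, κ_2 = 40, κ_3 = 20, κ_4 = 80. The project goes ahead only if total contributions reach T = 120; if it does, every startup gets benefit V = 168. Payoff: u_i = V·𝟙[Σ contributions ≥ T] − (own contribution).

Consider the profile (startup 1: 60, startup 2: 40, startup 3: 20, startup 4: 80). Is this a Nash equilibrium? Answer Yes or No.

Total = 200 ≥ 120: provided.
Startup 1 (pledges 60, payoff 108): dropping to 0 → total 140, payoff 168. Profitable deviation.

No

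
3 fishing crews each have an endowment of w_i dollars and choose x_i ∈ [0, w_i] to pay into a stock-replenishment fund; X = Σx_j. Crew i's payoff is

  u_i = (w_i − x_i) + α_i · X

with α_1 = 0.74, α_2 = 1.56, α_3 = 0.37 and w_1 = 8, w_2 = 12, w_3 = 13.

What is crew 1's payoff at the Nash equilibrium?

16.88

∂u_i/∂x_i = α_i − 1, so crew i contributes w_i if α_i > 1, else 0.
α_i > 1 for i ∈ {2}; NE contributions (0, 12, 0), X = 12.
u_1 = (8 − 0) + 0.74·12 = 16.88.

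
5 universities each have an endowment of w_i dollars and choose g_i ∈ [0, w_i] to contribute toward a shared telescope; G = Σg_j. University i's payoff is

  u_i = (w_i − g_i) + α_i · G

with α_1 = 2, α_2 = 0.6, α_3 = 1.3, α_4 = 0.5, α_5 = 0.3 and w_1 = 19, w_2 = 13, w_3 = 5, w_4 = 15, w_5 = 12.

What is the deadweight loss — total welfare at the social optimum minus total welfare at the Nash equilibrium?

∂u_i/∂g_i = α_i − 1, so university i contributes w_i if α_i > 1, else 0.
α_i > 1 for i ∈ {1, 3}; NE contributions (19, 0, 5, 0, 0), G = 24.
W^NE = Σw_i − G^NE + (Σα_i)·G^NE = 64 + 3.7·24 = 152.8.
Planner: ∂(Σu_j)/∂g_i = Σα_j − 1 = 3.7 > 0, so everyone contributes w_i; G^SO = 64, W^SO = 64 + 3.7·64 = 300.8.
Deadweight loss = 148.

148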